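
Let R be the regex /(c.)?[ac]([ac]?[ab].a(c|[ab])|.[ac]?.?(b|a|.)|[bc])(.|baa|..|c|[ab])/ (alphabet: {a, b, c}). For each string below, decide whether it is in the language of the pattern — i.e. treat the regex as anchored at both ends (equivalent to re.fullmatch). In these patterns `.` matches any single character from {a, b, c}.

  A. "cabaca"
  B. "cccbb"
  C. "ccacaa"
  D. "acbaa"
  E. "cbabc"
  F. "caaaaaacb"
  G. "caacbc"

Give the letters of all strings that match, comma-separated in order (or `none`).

A → match
B → match
C → match
D → match
E → match
F → match
G → match

A, B, C, D, E, F, G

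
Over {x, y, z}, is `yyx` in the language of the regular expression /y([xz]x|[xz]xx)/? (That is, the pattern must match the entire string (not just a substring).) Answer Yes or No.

No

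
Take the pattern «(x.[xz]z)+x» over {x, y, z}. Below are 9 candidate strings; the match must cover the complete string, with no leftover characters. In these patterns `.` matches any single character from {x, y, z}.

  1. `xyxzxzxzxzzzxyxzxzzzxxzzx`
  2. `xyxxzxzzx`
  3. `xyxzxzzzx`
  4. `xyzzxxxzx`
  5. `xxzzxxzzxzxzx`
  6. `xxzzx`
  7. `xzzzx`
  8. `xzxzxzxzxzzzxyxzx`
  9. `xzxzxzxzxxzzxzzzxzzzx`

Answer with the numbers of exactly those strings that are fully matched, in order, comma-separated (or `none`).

1 → match
2 → no match
3 → match
4 → match
5 → match
6 → match
7 → match
8 → match
9 → match

1, 3, 4, 5, 6, 7, 8, 9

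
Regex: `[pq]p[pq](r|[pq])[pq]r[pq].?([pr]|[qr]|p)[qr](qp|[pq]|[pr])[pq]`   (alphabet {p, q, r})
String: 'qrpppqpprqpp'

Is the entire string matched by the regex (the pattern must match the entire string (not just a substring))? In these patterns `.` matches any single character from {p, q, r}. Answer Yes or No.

No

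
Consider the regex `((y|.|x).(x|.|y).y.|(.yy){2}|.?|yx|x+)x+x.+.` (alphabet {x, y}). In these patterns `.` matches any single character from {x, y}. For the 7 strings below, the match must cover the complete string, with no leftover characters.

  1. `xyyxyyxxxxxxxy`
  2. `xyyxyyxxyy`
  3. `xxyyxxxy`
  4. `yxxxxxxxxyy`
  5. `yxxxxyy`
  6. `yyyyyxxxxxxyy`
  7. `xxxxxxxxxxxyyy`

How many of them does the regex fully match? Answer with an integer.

7

1 → match
2 → match
3 → match
4 → match
5 → match
6 → match
7 → match
Total matched: 7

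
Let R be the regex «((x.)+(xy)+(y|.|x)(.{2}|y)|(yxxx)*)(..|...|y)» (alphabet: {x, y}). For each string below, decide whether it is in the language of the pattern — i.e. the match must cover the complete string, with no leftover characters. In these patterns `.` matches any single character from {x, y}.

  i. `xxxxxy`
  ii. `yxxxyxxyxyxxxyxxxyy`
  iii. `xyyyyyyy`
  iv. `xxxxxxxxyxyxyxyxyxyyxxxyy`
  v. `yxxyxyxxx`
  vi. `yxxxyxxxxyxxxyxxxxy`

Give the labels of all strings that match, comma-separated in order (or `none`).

i → no match
ii → no match
iii → no match
iv → no match
v → no match
vi → no match

none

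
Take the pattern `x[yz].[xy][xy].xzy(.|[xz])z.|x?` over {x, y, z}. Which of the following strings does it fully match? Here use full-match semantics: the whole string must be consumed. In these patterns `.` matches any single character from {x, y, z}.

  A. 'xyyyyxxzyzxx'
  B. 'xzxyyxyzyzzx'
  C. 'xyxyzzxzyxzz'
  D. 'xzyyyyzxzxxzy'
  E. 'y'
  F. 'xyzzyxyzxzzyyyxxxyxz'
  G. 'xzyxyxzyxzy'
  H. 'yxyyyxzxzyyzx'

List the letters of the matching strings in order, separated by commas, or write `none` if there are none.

none

A → no match
B → no match
C → no match
D → no match
E → no match
F → no match
G → no match
H → no match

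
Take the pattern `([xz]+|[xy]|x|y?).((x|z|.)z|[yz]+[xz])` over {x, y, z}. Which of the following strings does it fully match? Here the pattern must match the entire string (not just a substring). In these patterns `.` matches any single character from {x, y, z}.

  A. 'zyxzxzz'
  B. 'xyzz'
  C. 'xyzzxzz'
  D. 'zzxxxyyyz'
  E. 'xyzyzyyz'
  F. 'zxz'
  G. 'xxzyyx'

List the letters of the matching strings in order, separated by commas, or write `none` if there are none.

A. 'zyxzxzz' → no match
B. 'xyzz' → match
C. 'xyzzxzz' → no match
D. 'zzxxxyyyz' → match
E. 'xyzyzyyz' → match
F. 'zxz' → match
G. 'xxzyyx' → match

B, D, E, F, G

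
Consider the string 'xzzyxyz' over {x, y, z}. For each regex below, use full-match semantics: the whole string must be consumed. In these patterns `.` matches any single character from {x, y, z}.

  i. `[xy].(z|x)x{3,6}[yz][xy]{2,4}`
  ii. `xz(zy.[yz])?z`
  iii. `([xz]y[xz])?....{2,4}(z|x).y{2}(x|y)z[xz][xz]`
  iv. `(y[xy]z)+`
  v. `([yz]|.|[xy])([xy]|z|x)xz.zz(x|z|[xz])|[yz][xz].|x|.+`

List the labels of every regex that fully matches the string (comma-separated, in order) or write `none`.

ii, v

i → no match
ii → match
iii → no match
iv → no match — must start with 'y'
v → match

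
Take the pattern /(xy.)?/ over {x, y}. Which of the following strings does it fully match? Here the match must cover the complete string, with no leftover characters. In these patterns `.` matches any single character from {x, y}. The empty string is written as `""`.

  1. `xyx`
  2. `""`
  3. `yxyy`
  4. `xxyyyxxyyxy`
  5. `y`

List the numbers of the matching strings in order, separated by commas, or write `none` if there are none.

1. `xyx` → match
2. `""` → match
3. `yxyy` → no match
4. `xxyyyxxyyxy` → no match
5. `y` → no match

1, 2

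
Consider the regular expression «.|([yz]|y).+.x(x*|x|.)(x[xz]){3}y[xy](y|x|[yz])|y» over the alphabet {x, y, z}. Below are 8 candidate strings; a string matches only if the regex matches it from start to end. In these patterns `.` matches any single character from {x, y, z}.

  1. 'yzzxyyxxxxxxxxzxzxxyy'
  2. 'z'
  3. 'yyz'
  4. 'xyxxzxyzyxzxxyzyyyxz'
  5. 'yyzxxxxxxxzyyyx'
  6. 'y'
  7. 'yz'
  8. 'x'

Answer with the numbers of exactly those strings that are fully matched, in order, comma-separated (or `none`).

2, 6, 8

1 → no match
2 → match
3 → no match
4 → no match
5 → no match
6 → match
7 → no match
8 → match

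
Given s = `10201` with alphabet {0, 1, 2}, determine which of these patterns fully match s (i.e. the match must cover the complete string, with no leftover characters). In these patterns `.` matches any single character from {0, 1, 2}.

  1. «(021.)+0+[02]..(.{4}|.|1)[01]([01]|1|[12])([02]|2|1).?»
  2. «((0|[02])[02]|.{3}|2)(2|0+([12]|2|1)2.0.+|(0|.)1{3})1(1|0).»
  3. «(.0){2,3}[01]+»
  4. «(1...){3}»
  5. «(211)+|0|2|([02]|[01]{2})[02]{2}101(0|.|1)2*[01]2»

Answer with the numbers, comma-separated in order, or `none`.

3

1 → no match — must start with `021`
2 → no match
3 → match
4 → no match
5 → no match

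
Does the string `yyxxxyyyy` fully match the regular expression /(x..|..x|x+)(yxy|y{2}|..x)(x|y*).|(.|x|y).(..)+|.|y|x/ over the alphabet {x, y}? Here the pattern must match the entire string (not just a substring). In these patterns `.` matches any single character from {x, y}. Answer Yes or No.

No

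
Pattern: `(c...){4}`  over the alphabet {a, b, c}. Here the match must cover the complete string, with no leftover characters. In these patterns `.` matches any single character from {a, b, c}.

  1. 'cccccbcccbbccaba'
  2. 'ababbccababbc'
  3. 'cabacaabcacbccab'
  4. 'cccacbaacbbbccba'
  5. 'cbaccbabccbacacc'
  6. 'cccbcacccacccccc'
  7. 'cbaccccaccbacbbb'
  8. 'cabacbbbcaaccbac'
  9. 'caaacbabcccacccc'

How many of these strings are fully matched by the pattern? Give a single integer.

1 → match
2 → no match — must start with 'c'
3 → match
4 → match
5 → match
6 → match
7 → match
8 → match
9 → match
Total matched: 8

8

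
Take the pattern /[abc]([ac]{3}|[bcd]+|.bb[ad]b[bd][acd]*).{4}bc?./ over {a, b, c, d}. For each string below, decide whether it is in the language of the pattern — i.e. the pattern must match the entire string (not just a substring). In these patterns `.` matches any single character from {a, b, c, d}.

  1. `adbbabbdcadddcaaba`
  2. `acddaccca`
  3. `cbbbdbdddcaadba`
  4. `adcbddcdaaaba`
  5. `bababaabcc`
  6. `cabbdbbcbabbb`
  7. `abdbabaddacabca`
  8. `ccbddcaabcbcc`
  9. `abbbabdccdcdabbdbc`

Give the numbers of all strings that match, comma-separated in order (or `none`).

1, 3, 4, 6, 8, 9

1 → match
2. `acddaccca` → no match
3 → match
4 → match
5. `bababaabcc` → no match
6 → match
7 → no match
8 → match
9 → match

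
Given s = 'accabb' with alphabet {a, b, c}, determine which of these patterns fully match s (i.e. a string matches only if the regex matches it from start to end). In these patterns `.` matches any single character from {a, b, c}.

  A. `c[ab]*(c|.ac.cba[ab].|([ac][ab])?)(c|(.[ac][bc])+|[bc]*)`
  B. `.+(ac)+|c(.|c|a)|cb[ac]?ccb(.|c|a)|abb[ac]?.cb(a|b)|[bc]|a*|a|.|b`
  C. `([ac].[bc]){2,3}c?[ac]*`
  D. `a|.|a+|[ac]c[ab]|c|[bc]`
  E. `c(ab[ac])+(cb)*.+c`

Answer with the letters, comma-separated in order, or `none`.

C

A → no match — must start with 'c'
B → no match
C → match
D → no match
E → no match — must start with 'cab'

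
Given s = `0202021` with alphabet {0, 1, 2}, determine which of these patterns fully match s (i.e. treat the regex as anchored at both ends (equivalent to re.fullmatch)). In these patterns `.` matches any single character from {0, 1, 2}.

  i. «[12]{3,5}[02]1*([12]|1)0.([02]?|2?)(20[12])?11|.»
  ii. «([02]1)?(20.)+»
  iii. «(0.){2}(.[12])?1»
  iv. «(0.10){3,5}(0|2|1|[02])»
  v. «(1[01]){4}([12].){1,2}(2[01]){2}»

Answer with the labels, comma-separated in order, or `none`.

i → no match
ii → no match
iii → match
iv → no match
v → no match — must start with `1`

iii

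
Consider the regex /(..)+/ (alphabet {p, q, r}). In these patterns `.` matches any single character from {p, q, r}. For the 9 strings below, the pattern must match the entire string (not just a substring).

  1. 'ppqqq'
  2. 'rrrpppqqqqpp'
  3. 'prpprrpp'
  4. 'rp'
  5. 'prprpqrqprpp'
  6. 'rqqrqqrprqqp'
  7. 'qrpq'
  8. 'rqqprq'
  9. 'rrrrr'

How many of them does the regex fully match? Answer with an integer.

7

1. 'ppqqq' → no match
2. 'rrrpppqqqqpp' → match
3. 'prpprrpp' → match
4. 'rp' → match
5. 'prprpqrqprpp' → match
6. 'rqqrqqrprqqp' → match
7. 'qrpq' → match
8. 'rqqprq' → match
9. 'rrrrr' → no match
Total matched: 7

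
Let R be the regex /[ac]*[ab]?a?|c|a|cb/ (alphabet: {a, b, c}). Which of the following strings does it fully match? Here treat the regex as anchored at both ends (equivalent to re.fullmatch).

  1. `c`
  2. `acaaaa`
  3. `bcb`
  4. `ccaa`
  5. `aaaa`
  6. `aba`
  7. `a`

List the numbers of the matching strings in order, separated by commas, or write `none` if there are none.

1, 2, 4, 5, 6, 7

1 → match
2 → match
3 → no match
4 → match
5 → match
6 → match
7 → match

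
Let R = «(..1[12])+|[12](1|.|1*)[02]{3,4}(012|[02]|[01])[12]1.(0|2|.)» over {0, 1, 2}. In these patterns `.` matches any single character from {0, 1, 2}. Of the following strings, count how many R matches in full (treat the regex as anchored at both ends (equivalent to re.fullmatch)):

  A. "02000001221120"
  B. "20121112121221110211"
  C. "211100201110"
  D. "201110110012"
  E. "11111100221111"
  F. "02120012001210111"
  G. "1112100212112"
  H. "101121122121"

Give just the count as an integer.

4

A → no match
B → match
C. "211100201110" → match
D. "201110110012" → match
E → match
F → no match
G → no match
H. "101121122121" → no match
Total matched: 4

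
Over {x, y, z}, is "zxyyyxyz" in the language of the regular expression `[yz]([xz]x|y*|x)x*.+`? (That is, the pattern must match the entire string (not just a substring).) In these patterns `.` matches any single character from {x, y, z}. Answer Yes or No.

Yes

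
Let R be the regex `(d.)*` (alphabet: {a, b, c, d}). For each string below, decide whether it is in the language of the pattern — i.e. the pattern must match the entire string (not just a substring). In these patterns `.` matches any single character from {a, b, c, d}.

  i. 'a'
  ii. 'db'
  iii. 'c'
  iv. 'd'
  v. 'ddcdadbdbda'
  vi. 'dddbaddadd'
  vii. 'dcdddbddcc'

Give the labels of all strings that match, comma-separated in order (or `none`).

i → no match
ii → match
iii → no match
iv → no match
v → no match
vi → no match
vii → no match

ii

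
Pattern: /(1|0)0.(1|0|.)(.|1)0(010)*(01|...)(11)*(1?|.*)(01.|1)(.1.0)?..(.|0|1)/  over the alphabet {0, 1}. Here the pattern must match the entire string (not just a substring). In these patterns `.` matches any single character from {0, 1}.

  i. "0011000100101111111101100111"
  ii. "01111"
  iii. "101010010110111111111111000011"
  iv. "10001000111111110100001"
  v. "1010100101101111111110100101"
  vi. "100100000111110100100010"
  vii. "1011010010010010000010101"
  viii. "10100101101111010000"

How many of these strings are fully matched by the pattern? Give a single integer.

3

i → no match
ii → no match
iii → no match
iv → match
v → match
vi → match
vii → no match
viii → no match
Total matched: 3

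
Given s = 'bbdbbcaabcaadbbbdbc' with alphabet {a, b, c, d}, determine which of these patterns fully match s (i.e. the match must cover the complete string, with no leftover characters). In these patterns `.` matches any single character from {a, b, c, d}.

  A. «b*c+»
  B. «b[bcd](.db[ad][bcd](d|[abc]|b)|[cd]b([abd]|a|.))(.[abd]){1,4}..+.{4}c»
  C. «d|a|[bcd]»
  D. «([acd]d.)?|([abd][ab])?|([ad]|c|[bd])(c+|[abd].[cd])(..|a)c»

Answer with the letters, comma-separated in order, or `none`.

A → no match
B → match
C → no match
D → no match

B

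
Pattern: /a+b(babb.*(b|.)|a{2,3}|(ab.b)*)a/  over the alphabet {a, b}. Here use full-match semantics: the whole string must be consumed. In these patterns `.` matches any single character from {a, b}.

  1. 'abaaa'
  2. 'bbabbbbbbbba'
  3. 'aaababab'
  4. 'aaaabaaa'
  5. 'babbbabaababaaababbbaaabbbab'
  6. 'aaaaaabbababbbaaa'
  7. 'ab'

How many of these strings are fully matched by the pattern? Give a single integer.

1. 'abaaa' → match
2. 'bbabbbbbbbba' → no match — must start with 'a'
3. 'aaababab' → no match — must end with 'a'
4. 'aaaabaaa' → match
5 → no match — must start with 'a'
6 → no match
7. 'ab' → no match — must end with 'a'
Total matched: 2

2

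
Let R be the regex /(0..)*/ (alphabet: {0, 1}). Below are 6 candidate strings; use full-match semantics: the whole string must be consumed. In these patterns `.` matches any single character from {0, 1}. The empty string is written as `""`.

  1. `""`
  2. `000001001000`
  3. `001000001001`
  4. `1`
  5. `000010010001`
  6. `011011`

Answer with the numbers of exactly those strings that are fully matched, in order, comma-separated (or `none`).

1, 2, 3, 5, 6

1 → match
2 → match
3 → match
4 → no match
5 → match
6 → match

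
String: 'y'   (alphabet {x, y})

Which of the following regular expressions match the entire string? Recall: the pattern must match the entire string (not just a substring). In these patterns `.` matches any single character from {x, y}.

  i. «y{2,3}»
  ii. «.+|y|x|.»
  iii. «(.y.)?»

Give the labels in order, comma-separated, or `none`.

ii

i → no match
ii → match
iii → no match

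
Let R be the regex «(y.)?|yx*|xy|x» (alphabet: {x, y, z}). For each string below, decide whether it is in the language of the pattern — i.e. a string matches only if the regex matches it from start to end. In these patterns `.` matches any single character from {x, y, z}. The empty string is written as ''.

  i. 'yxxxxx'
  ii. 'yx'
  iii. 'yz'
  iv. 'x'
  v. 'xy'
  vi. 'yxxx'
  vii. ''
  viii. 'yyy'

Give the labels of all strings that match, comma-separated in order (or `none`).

i, ii, iii, iv, v, vi, vii

i → match
ii → match
iii → match
iv → match
v → match
vi → match
vii → match
viii → no match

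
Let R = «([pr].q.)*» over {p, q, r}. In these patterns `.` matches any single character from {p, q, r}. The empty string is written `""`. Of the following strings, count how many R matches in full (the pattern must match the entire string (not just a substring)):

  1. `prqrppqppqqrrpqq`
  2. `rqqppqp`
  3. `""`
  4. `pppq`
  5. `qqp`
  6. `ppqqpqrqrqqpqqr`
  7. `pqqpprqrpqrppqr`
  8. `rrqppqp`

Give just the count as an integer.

1 → match
2. `rqqppqp` → no match
3. `""` → match
4. `pppq` → no match
5. `qqp` → no match
6 → no match
7 → no match
8. `rrqppqp` → no match
Total matched: 2

2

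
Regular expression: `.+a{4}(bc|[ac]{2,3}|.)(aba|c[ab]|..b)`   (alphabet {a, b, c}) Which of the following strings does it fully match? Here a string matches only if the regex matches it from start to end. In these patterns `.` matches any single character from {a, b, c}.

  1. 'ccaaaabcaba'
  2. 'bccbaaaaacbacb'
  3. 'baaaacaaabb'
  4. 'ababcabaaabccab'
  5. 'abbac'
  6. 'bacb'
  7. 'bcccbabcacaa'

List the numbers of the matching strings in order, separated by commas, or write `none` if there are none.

1, 3

1 → match
2 → no match
3 → match
4 → no match
5 → no match
6 → no match
7 → no match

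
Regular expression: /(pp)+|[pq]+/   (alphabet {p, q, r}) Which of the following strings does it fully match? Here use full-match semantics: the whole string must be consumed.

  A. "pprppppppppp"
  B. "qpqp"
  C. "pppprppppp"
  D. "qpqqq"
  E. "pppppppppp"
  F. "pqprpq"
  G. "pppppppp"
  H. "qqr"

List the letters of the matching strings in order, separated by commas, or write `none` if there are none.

B, D, E, G

A. "pprppppppppp" → no match
B. "qpqp" → match
C. "pppprppppp" → no match
D. "qpqqq" → match
E. "pppppppppp" → match
F. "pqprpq" → no match
G. "pppppppp" → match
H. "qqr" → no match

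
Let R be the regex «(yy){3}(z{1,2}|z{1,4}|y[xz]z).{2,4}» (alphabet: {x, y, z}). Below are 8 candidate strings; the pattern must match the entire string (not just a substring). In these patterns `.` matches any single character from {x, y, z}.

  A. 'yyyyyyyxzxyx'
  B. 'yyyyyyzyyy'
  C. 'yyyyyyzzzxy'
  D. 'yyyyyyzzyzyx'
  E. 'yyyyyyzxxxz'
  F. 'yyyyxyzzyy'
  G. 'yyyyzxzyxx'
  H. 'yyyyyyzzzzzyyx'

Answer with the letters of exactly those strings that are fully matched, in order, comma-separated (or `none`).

A → match
B → match
C → match
D → match
E → match
F → no match
G → no match
H → match

A, B, C, D, E, H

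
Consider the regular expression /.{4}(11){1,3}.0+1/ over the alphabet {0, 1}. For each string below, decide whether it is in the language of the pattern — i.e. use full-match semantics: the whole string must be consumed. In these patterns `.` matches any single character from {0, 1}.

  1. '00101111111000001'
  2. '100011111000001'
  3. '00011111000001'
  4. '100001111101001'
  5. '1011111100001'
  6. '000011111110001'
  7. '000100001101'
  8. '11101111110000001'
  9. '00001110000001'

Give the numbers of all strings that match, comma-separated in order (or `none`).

1 → match
2 → match
3 → match
4 → no match
5 → match
6 → match
7 → no match
8 → match
9 → match

1, 2, 3, 5, 6, 8, 9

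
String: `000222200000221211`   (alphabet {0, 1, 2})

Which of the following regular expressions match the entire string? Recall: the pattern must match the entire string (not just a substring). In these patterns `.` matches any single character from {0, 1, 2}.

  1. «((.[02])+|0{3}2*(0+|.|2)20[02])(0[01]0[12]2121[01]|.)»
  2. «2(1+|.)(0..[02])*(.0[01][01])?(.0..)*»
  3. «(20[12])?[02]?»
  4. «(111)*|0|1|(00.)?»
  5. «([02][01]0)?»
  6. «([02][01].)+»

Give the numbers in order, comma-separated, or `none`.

1

1 → match
2 → no match — must start with `2`
3 → no match
4 → no match
5 → no match
6 → no match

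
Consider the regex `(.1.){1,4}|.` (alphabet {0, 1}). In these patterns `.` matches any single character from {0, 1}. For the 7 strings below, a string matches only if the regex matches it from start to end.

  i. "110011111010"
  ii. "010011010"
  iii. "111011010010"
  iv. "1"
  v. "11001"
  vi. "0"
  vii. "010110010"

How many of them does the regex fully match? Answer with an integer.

i → match
ii → match
iii → match
iv → match
v → no match
vi → match
vii → match
Total matched: 6

6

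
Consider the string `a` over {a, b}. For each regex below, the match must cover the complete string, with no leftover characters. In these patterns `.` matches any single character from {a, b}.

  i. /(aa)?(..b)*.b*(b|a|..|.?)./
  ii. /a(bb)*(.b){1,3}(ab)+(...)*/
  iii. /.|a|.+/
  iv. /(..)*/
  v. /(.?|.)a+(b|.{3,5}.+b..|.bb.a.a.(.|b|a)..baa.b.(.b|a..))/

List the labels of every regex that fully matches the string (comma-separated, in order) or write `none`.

i → no match
ii → no match
iii → match
iv → no match
v → no match

iii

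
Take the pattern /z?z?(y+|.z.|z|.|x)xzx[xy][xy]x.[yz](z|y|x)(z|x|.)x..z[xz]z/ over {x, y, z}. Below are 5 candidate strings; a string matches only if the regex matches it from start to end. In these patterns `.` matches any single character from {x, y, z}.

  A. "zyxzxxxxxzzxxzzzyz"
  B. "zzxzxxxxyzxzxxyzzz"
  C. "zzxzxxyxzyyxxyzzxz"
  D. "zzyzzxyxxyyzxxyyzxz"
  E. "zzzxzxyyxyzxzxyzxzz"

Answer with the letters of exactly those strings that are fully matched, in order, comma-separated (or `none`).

B, C

A → no match
B → match
C → match
D → no match
E → no match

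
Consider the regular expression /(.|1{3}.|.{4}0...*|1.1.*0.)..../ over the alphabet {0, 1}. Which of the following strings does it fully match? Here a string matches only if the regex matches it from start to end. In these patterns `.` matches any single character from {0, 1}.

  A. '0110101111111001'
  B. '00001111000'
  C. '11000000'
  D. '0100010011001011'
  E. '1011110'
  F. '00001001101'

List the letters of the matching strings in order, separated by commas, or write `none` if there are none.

D

A → no match
B → no match
C → no match
D → match
E → no match
F → no match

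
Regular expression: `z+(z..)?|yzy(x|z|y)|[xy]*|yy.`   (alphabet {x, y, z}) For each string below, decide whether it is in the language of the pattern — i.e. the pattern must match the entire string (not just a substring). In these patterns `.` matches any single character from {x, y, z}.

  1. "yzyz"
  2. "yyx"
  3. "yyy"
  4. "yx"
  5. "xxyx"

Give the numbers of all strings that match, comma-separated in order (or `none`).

1 → match
2 → match
3 → match
4 → match
5 → match

1, 2, 3, 4, 5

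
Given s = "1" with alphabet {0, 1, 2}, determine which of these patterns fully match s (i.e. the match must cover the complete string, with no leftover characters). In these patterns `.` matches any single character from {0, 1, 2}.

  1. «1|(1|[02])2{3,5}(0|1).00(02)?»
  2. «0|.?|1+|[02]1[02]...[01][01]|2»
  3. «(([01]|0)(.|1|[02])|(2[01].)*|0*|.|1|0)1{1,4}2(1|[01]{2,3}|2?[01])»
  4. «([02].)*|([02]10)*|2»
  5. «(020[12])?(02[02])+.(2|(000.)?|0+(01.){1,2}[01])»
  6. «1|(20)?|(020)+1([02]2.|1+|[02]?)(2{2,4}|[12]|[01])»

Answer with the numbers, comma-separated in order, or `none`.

1, 2, 6

1 → match
2 → match
3 → no match
4 → no match
5 → no match
6 → match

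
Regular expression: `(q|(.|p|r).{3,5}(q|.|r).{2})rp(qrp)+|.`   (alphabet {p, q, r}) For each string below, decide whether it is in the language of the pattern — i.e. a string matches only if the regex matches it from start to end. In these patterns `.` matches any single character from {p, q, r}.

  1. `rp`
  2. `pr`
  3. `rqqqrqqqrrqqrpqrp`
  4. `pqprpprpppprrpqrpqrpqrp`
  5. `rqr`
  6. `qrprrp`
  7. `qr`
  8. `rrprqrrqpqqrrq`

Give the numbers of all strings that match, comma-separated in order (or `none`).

none

1. `rp` → no match
2. `pr` → no match
3 → no match
4 → no match
5. `rqr` → no match
6. `qrprrp` → no match
7. `qr` → no match
8 → no match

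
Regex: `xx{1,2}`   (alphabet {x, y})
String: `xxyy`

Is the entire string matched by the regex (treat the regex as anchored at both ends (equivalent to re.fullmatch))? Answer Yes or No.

No

Every match must end with `x`, but `xxyy` does not.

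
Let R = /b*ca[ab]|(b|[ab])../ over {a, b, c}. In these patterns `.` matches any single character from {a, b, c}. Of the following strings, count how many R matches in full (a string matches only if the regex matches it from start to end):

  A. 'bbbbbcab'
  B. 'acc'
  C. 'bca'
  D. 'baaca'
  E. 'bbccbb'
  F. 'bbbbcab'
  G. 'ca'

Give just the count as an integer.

4

A → match
B → match
C → match
D → no match
E → no match
F → match
G → no match
Total matched: 4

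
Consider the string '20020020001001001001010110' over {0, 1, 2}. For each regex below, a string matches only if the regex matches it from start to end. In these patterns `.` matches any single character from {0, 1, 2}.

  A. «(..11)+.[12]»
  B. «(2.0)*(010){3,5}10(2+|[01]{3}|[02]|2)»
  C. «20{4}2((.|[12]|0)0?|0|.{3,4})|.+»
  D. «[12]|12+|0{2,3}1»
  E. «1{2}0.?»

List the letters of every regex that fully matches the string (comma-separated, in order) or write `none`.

A → no match
B → match
C → match
D → no match
E → no match — must start with '1'

B, C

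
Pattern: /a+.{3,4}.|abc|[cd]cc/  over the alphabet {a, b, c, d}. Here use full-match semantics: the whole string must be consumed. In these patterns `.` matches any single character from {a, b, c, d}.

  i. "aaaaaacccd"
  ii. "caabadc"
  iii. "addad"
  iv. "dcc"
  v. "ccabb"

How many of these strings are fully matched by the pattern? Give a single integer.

i → match
ii → no match
iii → match
iv → match
v → no match
Total matched: 3

3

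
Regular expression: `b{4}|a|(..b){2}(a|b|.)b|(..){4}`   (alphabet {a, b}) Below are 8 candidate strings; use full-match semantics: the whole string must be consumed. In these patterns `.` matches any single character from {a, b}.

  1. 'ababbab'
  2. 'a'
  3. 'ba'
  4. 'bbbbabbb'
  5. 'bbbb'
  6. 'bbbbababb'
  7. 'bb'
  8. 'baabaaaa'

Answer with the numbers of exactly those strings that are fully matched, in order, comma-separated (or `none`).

2, 4, 5, 8

1. 'ababbab' → no match
2. 'a' → match
3. 'ba' → no match
4. 'bbbbabbb' → match
5. 'bbbb' → match
6. 'bbbbababb' → no match
7. 'bb' → no match
8. 'baabaaaa' → match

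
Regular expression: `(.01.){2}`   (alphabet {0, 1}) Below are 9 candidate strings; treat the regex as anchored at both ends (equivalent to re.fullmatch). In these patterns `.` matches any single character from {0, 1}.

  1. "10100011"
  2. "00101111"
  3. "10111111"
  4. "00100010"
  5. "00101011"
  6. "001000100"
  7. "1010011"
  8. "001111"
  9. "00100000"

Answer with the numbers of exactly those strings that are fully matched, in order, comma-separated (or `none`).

1, 4, 5

1 → match
2 → no match
3 → no match
4 → match
5 → match
6 → no match
7 → no match
8 → no match
9 → no match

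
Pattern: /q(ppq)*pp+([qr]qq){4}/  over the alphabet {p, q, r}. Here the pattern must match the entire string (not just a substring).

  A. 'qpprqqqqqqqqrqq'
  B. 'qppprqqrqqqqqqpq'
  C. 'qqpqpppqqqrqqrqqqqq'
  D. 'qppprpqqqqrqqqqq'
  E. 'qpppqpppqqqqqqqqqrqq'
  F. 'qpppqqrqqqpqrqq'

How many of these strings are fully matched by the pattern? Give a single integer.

A → match
B → no match — must end with 'qq'
C → no match
D → no match
E → no match
F → no match
Total matched: 1

1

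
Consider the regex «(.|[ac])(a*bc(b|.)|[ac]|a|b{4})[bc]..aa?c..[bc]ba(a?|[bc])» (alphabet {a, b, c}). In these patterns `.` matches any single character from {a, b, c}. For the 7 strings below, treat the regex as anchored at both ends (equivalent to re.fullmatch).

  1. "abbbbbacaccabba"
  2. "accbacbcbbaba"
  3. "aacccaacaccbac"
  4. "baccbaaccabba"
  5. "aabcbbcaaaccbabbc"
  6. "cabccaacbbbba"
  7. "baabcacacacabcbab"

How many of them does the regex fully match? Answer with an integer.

1 → match
2 → no match
3 → match
4 → match
5 → no match
6 → match
7 → match
Total matched: 5

5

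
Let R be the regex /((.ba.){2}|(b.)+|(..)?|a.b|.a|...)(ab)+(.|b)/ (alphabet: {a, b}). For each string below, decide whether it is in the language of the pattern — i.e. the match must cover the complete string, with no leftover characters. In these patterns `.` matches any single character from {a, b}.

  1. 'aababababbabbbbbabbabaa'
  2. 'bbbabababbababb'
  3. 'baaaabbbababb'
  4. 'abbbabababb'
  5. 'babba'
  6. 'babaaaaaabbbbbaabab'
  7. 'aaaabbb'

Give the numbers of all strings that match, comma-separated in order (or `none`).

2

1 → no match
2 → match
3 → no match
4. 'abbbabababb' → no match
5. 'babba' → no match
6 → no match
7. 'aaaabbb' → no match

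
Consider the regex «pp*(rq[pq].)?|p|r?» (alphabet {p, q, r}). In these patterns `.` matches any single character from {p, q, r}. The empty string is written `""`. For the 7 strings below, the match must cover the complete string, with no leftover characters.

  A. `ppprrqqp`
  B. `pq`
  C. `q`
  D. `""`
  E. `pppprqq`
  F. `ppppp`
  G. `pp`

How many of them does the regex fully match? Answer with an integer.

3

A. `ppprrqqp` → no match
B. `pq` → no match
C. `q` → no match
D. `""` → match
E. `pppprqq` → no match
F. `ppppp` → match
G. `pp` → match
Total matched: 3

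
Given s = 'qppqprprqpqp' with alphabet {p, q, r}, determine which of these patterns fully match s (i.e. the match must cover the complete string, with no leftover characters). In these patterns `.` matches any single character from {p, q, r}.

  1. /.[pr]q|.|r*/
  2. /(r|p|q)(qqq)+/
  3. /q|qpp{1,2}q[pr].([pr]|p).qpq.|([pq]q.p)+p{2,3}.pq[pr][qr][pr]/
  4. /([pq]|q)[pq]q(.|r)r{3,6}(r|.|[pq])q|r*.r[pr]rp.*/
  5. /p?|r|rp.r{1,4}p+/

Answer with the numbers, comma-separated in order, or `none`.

1 → no match
2 → no match — must end with 'qqq'
3 → match
4 → no match
5 → no match

3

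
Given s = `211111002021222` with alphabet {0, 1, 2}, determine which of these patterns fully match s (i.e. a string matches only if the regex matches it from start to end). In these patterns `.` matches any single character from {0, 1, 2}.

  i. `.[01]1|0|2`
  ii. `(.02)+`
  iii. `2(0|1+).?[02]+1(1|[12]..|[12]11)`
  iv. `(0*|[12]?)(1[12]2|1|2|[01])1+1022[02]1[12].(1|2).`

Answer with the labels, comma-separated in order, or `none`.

iii

i → no match
ii → no match — must end with `02`
iii → match
iv → no match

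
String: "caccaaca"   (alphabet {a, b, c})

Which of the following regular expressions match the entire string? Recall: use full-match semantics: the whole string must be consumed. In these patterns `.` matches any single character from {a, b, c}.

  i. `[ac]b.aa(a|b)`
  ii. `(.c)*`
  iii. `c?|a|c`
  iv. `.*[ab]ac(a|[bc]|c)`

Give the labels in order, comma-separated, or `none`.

i → no match
ii → no match
iii → no match
iv → match

iv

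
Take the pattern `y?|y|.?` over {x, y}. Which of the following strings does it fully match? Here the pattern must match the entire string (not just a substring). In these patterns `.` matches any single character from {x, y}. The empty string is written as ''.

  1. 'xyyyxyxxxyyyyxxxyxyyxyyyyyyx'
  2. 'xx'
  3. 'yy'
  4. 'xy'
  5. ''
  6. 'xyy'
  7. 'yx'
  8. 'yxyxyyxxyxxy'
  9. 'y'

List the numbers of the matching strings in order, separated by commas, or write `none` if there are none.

5, 9

1 → no match
2 → no match
3 → no match
4 → no match
5 → match
6 → no match
7 → no match
8 → no match
9 → match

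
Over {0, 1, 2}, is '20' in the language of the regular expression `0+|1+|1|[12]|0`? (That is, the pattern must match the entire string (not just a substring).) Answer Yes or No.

No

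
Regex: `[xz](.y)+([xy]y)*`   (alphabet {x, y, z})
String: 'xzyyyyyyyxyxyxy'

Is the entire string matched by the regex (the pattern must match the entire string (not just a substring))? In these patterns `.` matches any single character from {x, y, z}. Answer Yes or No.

Yes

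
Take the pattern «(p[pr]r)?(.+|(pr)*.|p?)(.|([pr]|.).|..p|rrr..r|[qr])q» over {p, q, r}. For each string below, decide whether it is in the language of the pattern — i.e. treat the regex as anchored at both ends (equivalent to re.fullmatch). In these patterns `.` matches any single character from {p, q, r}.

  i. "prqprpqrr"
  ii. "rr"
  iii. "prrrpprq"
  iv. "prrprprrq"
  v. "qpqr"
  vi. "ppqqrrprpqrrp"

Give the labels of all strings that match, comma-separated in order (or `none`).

iii, iv

i. "prqprpqrr" → no match — must end with "q"
ii. "rr" → no match — must end with "q"
iii. "prrrpprq" → match
iv. "prrprprrq" → match
v. "qpqr" → no match — must end with "q"
vi → no match — must end with "q"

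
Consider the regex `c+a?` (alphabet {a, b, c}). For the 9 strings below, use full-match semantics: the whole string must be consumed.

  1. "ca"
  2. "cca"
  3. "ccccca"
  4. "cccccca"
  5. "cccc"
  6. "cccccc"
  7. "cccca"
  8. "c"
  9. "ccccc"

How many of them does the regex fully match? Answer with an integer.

1 → match
2 → match
3 → match
4 → match
5 → match
6 → match
7 → match
8 → match
9 → match
Total matched: 9

9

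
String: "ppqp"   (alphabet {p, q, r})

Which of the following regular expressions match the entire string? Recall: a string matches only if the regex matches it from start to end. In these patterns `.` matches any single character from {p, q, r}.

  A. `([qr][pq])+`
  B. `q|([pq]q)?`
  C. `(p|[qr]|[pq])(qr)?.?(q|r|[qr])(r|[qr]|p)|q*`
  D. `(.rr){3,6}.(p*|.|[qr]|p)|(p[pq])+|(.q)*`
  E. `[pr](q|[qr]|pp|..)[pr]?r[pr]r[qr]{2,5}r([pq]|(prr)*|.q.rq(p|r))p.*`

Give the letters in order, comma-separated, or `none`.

A → no match
B → no match
C → match
D → no match
E → no match

C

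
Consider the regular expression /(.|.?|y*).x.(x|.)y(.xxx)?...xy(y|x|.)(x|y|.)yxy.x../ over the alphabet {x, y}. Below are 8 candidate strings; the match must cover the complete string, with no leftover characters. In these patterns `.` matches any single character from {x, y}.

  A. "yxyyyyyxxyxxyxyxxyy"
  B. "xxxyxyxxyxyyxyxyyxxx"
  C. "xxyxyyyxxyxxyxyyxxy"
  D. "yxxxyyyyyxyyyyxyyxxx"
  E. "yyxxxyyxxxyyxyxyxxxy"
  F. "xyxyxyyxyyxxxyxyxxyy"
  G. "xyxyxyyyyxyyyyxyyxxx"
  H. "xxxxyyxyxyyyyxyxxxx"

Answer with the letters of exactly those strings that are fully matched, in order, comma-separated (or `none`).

A → match
B → match
C → match
D → match
E → match
F → no match
G → match
H → match

A, B, C, D, E, G, H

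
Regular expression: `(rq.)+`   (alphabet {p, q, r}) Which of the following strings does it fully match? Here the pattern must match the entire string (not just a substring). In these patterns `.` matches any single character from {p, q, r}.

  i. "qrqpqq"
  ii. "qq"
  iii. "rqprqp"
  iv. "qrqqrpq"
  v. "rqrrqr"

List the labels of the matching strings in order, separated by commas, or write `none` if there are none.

iii, v

i → no match — must start with "rq"
ii → no match — must start with "rq"
iii → match
iv → no match — must start with "rq"
v → match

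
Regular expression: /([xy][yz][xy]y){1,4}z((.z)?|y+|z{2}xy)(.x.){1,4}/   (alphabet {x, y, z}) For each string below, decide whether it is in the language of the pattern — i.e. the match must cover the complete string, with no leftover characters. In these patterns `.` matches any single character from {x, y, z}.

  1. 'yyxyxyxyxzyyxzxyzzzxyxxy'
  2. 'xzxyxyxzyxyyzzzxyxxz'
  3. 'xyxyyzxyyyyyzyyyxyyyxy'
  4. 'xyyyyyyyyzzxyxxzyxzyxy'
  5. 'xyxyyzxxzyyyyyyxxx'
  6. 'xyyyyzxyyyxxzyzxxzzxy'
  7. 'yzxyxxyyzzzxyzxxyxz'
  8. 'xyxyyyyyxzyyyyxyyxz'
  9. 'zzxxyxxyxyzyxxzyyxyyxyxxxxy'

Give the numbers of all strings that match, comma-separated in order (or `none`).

1

1 → match
2 → no match
3 → no match
4 → no match
5 → no match
6 → no match
7 → no match
8 → no match
9 → no match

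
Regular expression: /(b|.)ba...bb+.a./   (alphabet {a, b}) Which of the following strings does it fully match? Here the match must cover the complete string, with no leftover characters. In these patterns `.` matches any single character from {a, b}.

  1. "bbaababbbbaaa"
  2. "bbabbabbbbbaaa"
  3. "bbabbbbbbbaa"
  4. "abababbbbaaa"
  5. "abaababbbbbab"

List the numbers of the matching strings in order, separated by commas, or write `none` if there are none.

1, 2, 3, 4, 5

1 → match
2 → match
3 → match
4 → match
5 → match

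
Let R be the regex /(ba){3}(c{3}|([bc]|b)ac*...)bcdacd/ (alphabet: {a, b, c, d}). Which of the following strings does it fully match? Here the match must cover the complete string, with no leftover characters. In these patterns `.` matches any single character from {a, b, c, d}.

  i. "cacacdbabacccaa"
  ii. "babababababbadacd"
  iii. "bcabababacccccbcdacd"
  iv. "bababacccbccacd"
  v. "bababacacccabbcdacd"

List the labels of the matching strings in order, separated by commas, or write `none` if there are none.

i → no match — must start with "ba"
ii → no match — must end with "bcdacd"
iii → no match — must start with "ba"
iv → no match — must end with "bcdacd"
v → match

v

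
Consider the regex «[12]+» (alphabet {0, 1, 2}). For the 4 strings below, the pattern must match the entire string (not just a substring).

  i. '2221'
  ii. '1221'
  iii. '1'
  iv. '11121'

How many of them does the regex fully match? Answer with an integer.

4

i → match
ii → match
iii → match
iv → match
Total matched: 4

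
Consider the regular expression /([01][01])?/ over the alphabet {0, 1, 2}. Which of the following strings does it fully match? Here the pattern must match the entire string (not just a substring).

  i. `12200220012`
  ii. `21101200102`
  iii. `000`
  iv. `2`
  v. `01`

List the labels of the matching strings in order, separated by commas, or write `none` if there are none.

v

i. `12200220012` → no match
ii. `21101200102` → no match
iii. `000` → no match
iv. `2` → no match
v. `01` → match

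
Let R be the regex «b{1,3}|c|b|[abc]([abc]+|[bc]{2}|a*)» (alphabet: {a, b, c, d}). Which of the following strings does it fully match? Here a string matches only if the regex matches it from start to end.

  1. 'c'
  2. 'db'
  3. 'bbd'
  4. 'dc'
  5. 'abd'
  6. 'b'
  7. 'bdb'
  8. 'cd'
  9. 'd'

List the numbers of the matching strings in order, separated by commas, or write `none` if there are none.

1, 6

1 → match
2 → no match
3 → no match
4 → no match
5 → no match
6 → match
7 → no match
8 → no match
9 → no match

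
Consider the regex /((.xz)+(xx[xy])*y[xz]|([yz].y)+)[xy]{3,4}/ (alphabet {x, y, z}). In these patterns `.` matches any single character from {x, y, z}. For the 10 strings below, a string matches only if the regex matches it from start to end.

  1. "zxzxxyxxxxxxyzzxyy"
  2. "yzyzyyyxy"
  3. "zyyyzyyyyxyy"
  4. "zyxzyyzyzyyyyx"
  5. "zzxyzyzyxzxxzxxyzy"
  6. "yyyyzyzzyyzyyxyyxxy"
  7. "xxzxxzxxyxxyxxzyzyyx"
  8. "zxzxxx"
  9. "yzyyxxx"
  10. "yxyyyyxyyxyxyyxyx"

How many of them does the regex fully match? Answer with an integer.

1 → no match
2. "yzyzyyyxy" → match
3. "zyyyzyyyyxyy" → match
4 → no match
5 → no match
6 → match
7 → no match
8. "zxzxxx" → no match
9. "yzyyxxx" → match
10 → no match
Total matched: 4

4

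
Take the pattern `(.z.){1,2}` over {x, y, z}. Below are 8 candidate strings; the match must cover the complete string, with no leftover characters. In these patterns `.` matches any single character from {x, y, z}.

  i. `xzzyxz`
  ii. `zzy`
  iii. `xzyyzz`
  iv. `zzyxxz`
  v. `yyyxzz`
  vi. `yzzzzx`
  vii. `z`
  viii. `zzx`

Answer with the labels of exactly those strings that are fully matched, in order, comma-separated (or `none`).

i → no match
ii → match
iii → match
iv → no match
v → no match
vi → match
vii → no match
viii → match

ii, iii, vi, viii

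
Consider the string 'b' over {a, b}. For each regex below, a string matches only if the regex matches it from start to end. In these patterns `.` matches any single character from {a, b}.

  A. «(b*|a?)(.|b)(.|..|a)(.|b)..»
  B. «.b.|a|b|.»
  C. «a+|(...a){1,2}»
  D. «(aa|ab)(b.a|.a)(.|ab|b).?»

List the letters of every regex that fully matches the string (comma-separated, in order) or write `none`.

A → no match
B → match
C → no match — must end with 'a'
D → no match

B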